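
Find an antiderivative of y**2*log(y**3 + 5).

y**3*log(y**3 + 5)/3 - y**3/3 + 5*log(y**3 + 5)/3 + C

Let u = y**3 + 5, so du = (3*y**2) dy.
The integral becomes (1/3)·∫ log(u) du; integrate by parts with u′=log(u), dv′=du.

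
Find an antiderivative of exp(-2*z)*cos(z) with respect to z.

exp(-2*z)*sin(z)/5 - 2*exp(-2*z)*cos(z)/5 + C

Let I denote the integral. Integrate by parts with u = cos(z), dv = exp(-2*z) dz, so v = -exp(-2*z)/2: I = -exp(-2*z)*cos(z)/2 − (1/2)·∫ exp(-2*z)*sin(z) dz.
Apply parts again with u = sin(z), dv = exp(-2*z) dz: ∫ exp(-2*z)*sin(z) dz = -exp(-2*z)*sin(z)/2 + (1/2)·I. Substituting back brings back I: I = exp(-2*z)*sin(z)/4 - exp(-2*z)*cos(z)/2 − (1/4)·I.
Solving for I: (1 + 1/4)·I equals the remaining terms, so I = (4/5)·(exp(-2*z)*sin(z)/4 - exp(-2*z)*cos(z)/2).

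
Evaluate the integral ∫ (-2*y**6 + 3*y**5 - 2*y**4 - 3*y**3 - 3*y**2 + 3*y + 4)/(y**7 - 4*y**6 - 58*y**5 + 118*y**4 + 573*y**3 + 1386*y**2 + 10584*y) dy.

log(y)/2646 - 1844553317*log(y - 7)/1685365682 + 291*log(y + 4)/605 - 59353*log(y + 6)/45630 - 19567*log(y**2 + 9)/454140 + 5113*atan(y/3)/227070 + 95415/(29029*y - 203203) + C

Factor the denominator: y*(y - 7)**2*(y + 4)*(y + 6)*(y**2 + 9).
Partial-fraction decomposition: -(19567*y - 15339)/(227070*(y**2 + 9)) - 59353/(45630*(y + 6)) + 291/(605*(y + 4)) - 1844553317/(1685365682*(y - 7)) - 95415/(29029*(y - 7)**2) + 1/(2646*y).
Integrate each term; A/(y−a) gives A·log|y−a|; the (By+D)/(y²+p²) term gives a log and an atan.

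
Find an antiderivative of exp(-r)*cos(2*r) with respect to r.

2*exp(-r)*sin(2*r)/5 - exp(-r)*cos(2*r)/5 + C

Let I denote the integral. Integrate by parts with u = cos(2*r), dv = exp(-r) dr, so v = -exp(-r): I = -exp(-r)*cos(2*r) − 2·∫ exp(-r)*sin(2*r) dr.
Apply parts again with u = sin(2*r), dv = exp(-r) dr: ∫ exp(-r)*sin(2*r) dr = -exp(-r)*sin(2*r) + 2·I. Substituting back brings back I: I = 2*exp(-r)*sin(2*r) - exp(-r)*cos(2*r) − 4·I.
Solving for I: (1 + 4)·I equals the remaining terms, so I = (1/5)·(2*exp(-r)*sin(2*r) - exp(-r)*cos(2*r)).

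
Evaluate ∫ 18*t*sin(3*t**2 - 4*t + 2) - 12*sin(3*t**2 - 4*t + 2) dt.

-3*cos(3*t**2 - 4*t + 2) + C

Let u = 3*t**2 - 4*t + 2, so du = (6*t - 4) dt.
Rewriting, the integral becomes 3·∫ sin(u) du = 3·-cos(u).
Substituting back, u = 3*t**2 - 4*t + 2.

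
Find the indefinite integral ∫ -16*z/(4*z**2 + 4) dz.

Let u = 4*z**2 + 4, so du = (8*z) dz.
Rewriting, the integral becomes -2·∫ 1/u du = -2·log(u).
Substituting back, u = 4*z**2 + 4.

-2*log(4*z**2 + 4) + C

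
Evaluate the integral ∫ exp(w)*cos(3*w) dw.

Let I denote the integral. Integrate by parts with u = cos(3*w), dv = exp(w) dw, so v = exp(w): I = exp(w)*cos(3*w) + 3·∫ exp(w)*sin(3*w) dw.
Apply parts again with u = sin(3*w), dv = exp(w) dw: ∫ exp(w)*sin(3*w) dw = exp(w)*sin(3*w) − 3·I. Substituting back brings back I: I = 3*exp(w)*sin(3*w) + exp(w)*cos(3*w) − 9·I.
Solving for I: (1 + 9)·I equals the remaining terms, so I = (1/10)·(3*exp(w)*sin(3*w) + exp(w)*cos(3*w)).

3*exp(w)*sin(3*w)/10 + exp(w)*cos(3*w)/10 + C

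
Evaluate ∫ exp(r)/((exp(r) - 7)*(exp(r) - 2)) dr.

Let u = e^r, du = e^r dr.
The integral becomes ∫ du/((u-2)(u-7)); decompose into partial fractions.

log(exp(r) - 7)/5 - log(exp(r) - 2)/5 + C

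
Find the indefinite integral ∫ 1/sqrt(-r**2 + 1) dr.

Substitute r = sin(θ), so dr = cos(θ) dθ and the radical becomes sqrt(-r**2 + 1) = cos(θ) by the Pythagorean identity.
Integrate the resulting trig expression in θ, then back-substitute θ = asin(r), sin(θ) = r, cos(θ) = sqrt(-r**2 + 1) (absorbing any constant into C).

asin(r) + C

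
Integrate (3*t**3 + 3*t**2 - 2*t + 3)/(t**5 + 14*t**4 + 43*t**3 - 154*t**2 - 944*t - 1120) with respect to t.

Factor the denominator: (t - 4)*(t + 2)*(t + 4)*(t + 5)*(t + 7).
Partial-fraction decomposition: -173/(66*(t + 7)) + 287/(54*(t + 5)) - 133/(48*(t + 4)) + 1/(36*(t + 2)) + 235/(4752*(t - 4)).
Integrate each term: A/(t−a) contributes A·log|t−a|.

235*log(t - 4)/4752 + log(t + 2)/36 - 133*log(t + 4)/48 + 287*log(t + 5)/54 - 173*log(t + 7)/66 + C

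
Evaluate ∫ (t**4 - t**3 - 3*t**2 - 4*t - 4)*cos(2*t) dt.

Use integration by parts with u = t**4 - t**3 - 3*t**2 - 4*t - 4, dv = cos(2*t) dt, so v = sin(2*t)/2.
Apply parts 4 times (tabular method): alternate signs, differentiate u down to 0, integrate dv up.

t**4*sin(2*t)/2 - t**3*sin(2*t)/2 + t**3*cos(2*t) - 3*t**2*sin(2*t) - 3*t**2*cos(2*t)/4 - 5*t*sin(2*t)/4 - 3*t*cos(2*t) - sin(2*t)/2 - 5*cos(2*t)/8 + C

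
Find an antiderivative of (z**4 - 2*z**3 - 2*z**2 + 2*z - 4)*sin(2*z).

-z**4*cos(2*z)/2 + z**3*sin(2*z) + z**3*cos(2*z) - 3*z**2*sin(2*z)/2 + 5*z**2*cos(2*z)/2 - 5*z*sin(2*z)/2 - 5*z*cos(2*z)/2 + 5*sin(2*z)/4 + 3*cos(2*z)/4 + C

Use integration by parts with u = z**4 - 2*z**3 - 2*z**2 + 2*z - 4, dv = sin(2*z) dz, so v = -cos(2*z)/2.
Apply parts 4 times (tabular method): alternate signs, differentiate u down to 0, integrate dv up.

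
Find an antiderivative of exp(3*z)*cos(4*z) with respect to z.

Let I denote the integral. Integrate by parts with u = cos(4*z), dv = exp(3*z) dz, so v = exp(3*z)/3: I = exp(3*z)*cos(4*z)/3 + (4/3)·∫ exp(3*z)*sin(4*z) dz.
Apply parts again with u = sin(4*z), dv = exp(3*z) dz: ∫ exp(3*z)*sin(4*z) dz = exp(3*z)*sin(4*z)/3 − (4/3)·I. Substituting back brings back I: I = 4*exp(3*z)*sin(4*z)/9 + exp(3*z)*cos(4*z)/3 − (16/9)·I.
Solving for I: (1 + 16/9)·I equals the remaining terms, so I = (9/25)·(4*exp(3*z)*sin(4*z)/9 + exp(3*z)*cos(4*z)/3).

4*exp(3*z)*sin(4*z)/25 + 3*exp(3*z)*cos(4*z)/25 + C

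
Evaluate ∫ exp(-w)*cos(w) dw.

exp(-w)*sin(w)/2 - exp(-w)*cos(w)/2 + C

Let I denote the integral. Integrate by parts with u = cos(w), dv = exp(-w) dw, so v = -exp(-w): I = -exp(-w)*cos(w) − ∫ exp(-w)*sin(w) dw.
Apply parts again with u = sin(w), dv = exp(-w) dw: ∫ exp(-w)*sin(w) dw = -exp(-w)*sin(w) + I. Substituting back brings back I: I = exp(-w)*sin(w) - exp(-w)*cos(w) − I.
Solving for I: (1 + 1)·I equals the remaining terms, so I = (1/2)·(exp(-w)*sin(w) - exp(-w)*cos(w)).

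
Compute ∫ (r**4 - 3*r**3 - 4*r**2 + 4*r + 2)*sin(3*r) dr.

Use integration by parts with u = r**4 - 3*r**3 - 4*r**2 + 4*r + 2, dv = sin(3*r) dr, so v = -cos(3*r)/3.
Apply parts 4 times (tabular method): alternate signs, differentiate u down to 0, integrate dv up.

-r**4*cos(3*r)/3 + 4*r**3*sin(3*r)/9 + r**3*cos(3*r) - r**2*sin(3*r) + 16*r**2*cos(3*r)/9 - 32*r*sin(3*r)/27 - 2*r*cos(3*r) + 2*sin(3*r)/3 - 86*cos(3*r)/81 + C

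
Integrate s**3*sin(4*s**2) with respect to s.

-s**2*cos(4*s**2)/8 + sin(4*s**2)/32 + C

Let u = s², du = 2s ds; rewrite as (1/2)∫ u^1·sin(4u) du.
Now integrate by parts 1 time.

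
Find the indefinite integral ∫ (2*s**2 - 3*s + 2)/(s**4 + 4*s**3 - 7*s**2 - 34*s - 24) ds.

11*log(s - 3)/140 - 7*log(s + 1)/12 + 8*log(s + 2)/5 - 23*log(s + 4)/21 + C

Factor the denominator: (s - 3)*(s + 1)*(s + 2)*(s + 4).
Partial-fraction decomposition: -23/(21*(s + 4)) + 8/(5*(s + 2)) - 7/(12*(s + 1)) + 11/(140*(s - 3)).
Integrate each term: A/(s−a) contributes A·log|s−a|.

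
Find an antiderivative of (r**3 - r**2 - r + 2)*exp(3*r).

Use integration by parts with u = r**3 - r**2 - r + 2, dv = exp(3*r) dr, so v = exp(3*r)/3.
Apply parts 3 times (tabular method): alternate signs, differentiate u down to 0, integrate dv up.

(9*r**3 - 18*r**2 + 3*r + 17)*exp(3*r)/27 + C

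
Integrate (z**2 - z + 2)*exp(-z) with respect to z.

(-z**2 - z - 3)*exp(-z) + C

Use integration by parts with u = z**2 - z + 2, dv = exp(-z) dz, so v = -exp(-z).
Apply parts 2 times (tabular method): alternate signs, differentiate u down to 0, integrate dv up.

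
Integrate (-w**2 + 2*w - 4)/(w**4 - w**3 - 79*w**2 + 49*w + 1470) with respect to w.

-13*log(w - 7)/56 + 28*log(w - 6)/143 - 13*log(w + 5)/88 + 67*log(w + 7)/364 + C

Factor the denominator: (w - 7)*(w - 6)*(w + 5)*(w + 7).
Partial-fraction decomposition: 67/(364*(w + 7)) - 13/(88*(w + 5)) + 28/(143*(w - 6)) - 13/(56*(w - 7)).
Integrate each term: A/(w−a) contributes A·log|w−a|.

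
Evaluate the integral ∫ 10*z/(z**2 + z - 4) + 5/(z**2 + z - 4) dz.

Let u = z**2 + z - 4, so du = (2*z + 1) dz.
Rewriting, the integral becomes 5·∫ 1/u du = 5·log(u).
Substituting back, u = z**2 + z - 4.

5*log(z**2 + z - 4) + C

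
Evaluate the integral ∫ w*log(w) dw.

w**2*log(w)/2 - w**2/4 + C

Use integration by parts with u = log(w), dv = w dw.
Then du = 1/w dw and v = w**2/2.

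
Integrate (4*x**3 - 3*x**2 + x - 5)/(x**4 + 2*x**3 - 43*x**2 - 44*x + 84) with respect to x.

757*log(x - 6)/520 + log(x - 1)/40 - 17*log(x + 2)/40 + 1531*log(x + 7)/520 + C

Factor the denominator: (x - 6)*(x - 1)*(x + 2)*(x + 7).
Partial-fraction decomposition: 1531/(520*(x + 7)) - 17/(40*(x + 2)) + 1/(40*(x - 1)) + 757/(520*(x - 6)).
Integrate each term: A/(x−a) contributes A·log|x−a|.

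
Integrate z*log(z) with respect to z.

z**2*log(z)/2 - z**2/4 + C

Use integration by parts with u = log(z), dv = z dz.
Then du = 1/z dz and v = z**2/2.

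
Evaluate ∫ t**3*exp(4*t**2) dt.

Let u = t², du = 2t dt; rewrite as (1/2)∫ u^1·exp(4u) du.
Now integrate by parts 1 time.

(4*t**2 - 1)*exp(4*t**2)/32 + C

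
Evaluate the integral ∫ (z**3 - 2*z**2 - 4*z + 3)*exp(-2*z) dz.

(-4*z**3 + 2*z**2 + 18*z - 3)*exp(-2*z)/8 + C

Use integration by parts with u = z**3 - 2*z**2 - 4*z + 3, dv = exp(-2*z) dz, so v = -exp(-2*z)/2.
Apply parts 3 times (tabular method): alternate signs, differentiate u down to 0, integrate dv up.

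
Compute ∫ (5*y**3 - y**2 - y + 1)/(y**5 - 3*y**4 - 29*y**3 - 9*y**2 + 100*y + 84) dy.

83*log(y - 7)/180 - 7*log(y - 2)/60 - log(y + 1)/12 + 41*log(y + 2)/36 - 7*log(y + 3)/5 + C

Factor the denominator: (y - 7)*(y - 2)*(y + 1)*(y + 2)*(y + 3).
Partial-fraction decomposition: -7/(5*(y + 3)) + 41/(36*(y + 2)) - 1/(12*(y + 1)) - 7/(60*(y - 2)) + 83/(180*(y - 7)).
Integrate each term: A/(y−a) contributes A·log|y−a|.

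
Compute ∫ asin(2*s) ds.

Use integration by parts with u = arcsin(2*s), dv = ds.
Then du = 2/sqrt(-4*s**2 + 1) ds.

s*asin(2*s) + sqrt(-4*s**2 + 1)/2 + C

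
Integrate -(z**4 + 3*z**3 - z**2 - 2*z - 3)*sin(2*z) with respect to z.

Use integration by parts with u = z**4 + 3*z**3 - z**2 - 2*z - 3, dv = -sin(2*z) dz, so v = cos(2*z)/2.
Apply parts 4 times (tabular method): alternate signs, differentiate u down to 0, integrate dv up.

z**4*cos(2*z)/2 - z**3*sin(2*z) + 3*z**3*cos(2*z)/2 - 9*z**2*sin(2*z)/4 - 2*z**2*cos(2*z) + 2*z*sin(2*z) - 13*z*cos(2*z)/4 + 13*sin(2*z)/8 - cos(2*z)/2 + C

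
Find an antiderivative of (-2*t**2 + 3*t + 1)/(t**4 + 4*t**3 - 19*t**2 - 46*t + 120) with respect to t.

-log(t - 3)/7 + log(t - 2)/42 - 43*log(t + 4)/42 + 8*log(t + 5)/7 + C

Factor the denominator: (t - 3)*(t - 2)*(t + 4)*(t + 5).
Partial-fraction decomposition: 8/(7*(t + 5)) - 43/(42*(t + 4)) + 1/(42*(t - 2)) - 1/(7*(t - 3)).
Integrate each term: A/(t−a) contributes A·log|t−a|.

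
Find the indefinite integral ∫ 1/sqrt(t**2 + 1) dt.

log(t + sqrt(t**2 + 1)) + C

Substitute t = tan(θ), so dt = sec(θ)^2 dθ and the radical becomes sqrt(t**2 + 1) = sec(θ) by the Pythagorean identity.
Integrate the resulting trig expression in θ, then back-substitute tan(θ) = t, sec(θ) = sqrt(t**2 + 1) (absorbing any constant into C).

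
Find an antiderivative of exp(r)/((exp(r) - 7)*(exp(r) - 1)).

Let u = e^r, du = e^r dr.
The integral becomes ∫ du/((u-1)(u-7)); decompose into partial fractions.

log(exp(r) - 7)/6 - log(exp(r) - 1)/6 + C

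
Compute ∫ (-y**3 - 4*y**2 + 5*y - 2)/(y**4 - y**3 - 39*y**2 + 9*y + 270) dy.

Factor the denominator: (y - 6)*(y - 3)*(y + 3)*(y + 5).
Partial-fraction decomposition: 1/(88*(y + 5)) - 13/(54*(y + 3)) + 25/(72*(y - 3)) - 332/(297*(y - 6)).
Integrate each term: A/(y−a) contributes A·log|y−a|.

-332*log(y - 6)/297 + 25*log(y - 3)/72 - 13*log(y + 3)/54 + log(y + 5)/88 + C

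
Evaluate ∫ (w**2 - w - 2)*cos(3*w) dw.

w**2*sin(3*w)/3 - w*sin(3*w)/3 + 2*w*cos(3*w)/9 - 20*sin(3*w)/27 - cos(3*w)/9 + C

Use integration by parts with u = w**2 - w - 2, dv = cos(3*w) dw, so v = sin(3*w)/3.
Apply parts 2 times (tabular method): alternate signs, differentiate u down to 0, integrate dv up.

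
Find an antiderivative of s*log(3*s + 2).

s**2*log(3*s + 2)/2 - s**2/4 + s/3 - 2*log(3*s + 2)/9 + C

Use integration by parts with u = log(3*s + 2), dv = s ds.
Then du = 3/(3*s + 2) ds and v = s**2/2.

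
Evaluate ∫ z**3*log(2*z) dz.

Use integration by parts with u = log(2*z), dv = z**3 dz.
Then du = 1/z dz and v = z**4/4.

z**4*(log(z) + log(2))/4 - z**4/16 + C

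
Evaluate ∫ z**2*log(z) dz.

z**3*log(z)/3 - z**3/9 + C

Use integration by parts with u = log(z), dv = z**2 dz.
Then du = 1/z dz and v = z**3/3.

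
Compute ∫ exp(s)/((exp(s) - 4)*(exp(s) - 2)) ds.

log(exp(s) - 4)/2 - log(exp(s) - 2)/2 + C

Let u = e^s, du = e^s ds.
The integral becomes ∫ du/((u-4)(u-2)); decompose into partial fractions.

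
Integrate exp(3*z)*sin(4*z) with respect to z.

3*exp(3*z)*sin(4*z)/25 - 4*exp(3*z)*cos(4*z)/25 + C

Let I denote the integral. Integrate by parts with u = sin(4*z), dv = exp(3*z) dz, so v = exp(3*z)/3: I = exp(3*z)*sin(4*z)/3 − (4/3)·∫ exp(3*z)*cos(4*z) dz.
Apply parts again with u = cos(4*z), dv = exp(3*z) dz: ∫ exp(3*z)*cos(4*z) dz = exp(3*z)*cos(4*z)/3 + (4/3)·I. Substituting back brings back I: I = exp(3*z)*sin(4*z)/3 - 4*exp(3*z)*cos(4*z)/9 − (16/9)·I.
Solving for I: (1 + 16/9)·I equals the remaining terms, so I = (9/25)·(exp(3*z)*sin(4*z)/3 - 4*exp(3*z)*cos(4*z)/9).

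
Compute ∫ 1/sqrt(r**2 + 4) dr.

log(r + sqrt(r**2 + 4)) + C

Substitute r = 2·tan(θ), so dr = 2·sec(θ)^2 dθ and the radical becomes sqrt(r**2 + 4) = 2·sec(θ) by the Pythagorean identity.
Integrate the resulting trig expression in θ, then back-substitute tan(θ) = r/2, sec(θ) = sqrt(r**2 + 4)/2 (absorbing any constant into C).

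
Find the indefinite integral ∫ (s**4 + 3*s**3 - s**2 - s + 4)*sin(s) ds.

Use integration by parts with u = s**4 + 3*s**3 - s**2 - s + 4, dv = sin(s) ds, so v = -cos(s).
Apply parts 4 times (tabular method): alternate signs, differentiate u down to 0, integrate dv up.

-s**4*cos(s) + 4*s**3*sin(s) - 3*s**3*cos(s) + 9*s**2*sin(s) + 13*s**2*cos(s) - 26*s*sin(s) + 19*s*cos(s) - 19*sin(s) - 30*cos(s) + C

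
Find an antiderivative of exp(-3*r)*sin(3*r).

-exp(-3*r)*sin(3*r)/6 - exp(-3*r)*cos(3*r)/6 + C

Let I denote the integral. Integrate by parts with u = sin(3*r), dv = exp(-3*r) dr, so v = -exp(-3*r)/3: I = -exp(-3*r)*sin(3*r)/3 + ∫ exp(-3*r)*cos(3*r) dr.
Apply parts again with u = cos(3*r), dv = exp(-3*r) dr: ∫ exp(-3*r)*cos(3*r) dr = -exp(-3*r)*cos(3*r)/3 − I. Substituting back brings back I: I = -exp(-3*r)*sin(3*r)/3 - exp(-3*r)*cos(3*r)/3 − I.
Solving for I: (1 + 1)·I equals the remaining terms, so I = (1/2)·(-exp(-3*r)*sin(3*r)/3 - exp(-3*r)*cos(3*r)/3).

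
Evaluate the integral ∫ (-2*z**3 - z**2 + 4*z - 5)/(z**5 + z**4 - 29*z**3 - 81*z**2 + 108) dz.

-449*log(z - 6)/3240 + log(z - 1)/60 - log(z + 2)/24 + 53*log(z + 3)/324 + 7/(9*z + 27) + C

Factor the denominator: (z - 6)*(z - 1)*(z + 2)*(z + 3)**2.
Partial-fraction decomposition: 53/(324*(z + 3)) - 7/(9*(z + 3)**2) - 1/(24*(z + 2)) + 1/(60*(z - 1)) - 449/(3240*(z - 6)).
Integrate each term; A/(z−a) gives A·log|z−a|; A/(z−a)² gives −A/(z−a).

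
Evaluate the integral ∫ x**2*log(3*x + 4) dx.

Use integration by parts with u = log(3*x + 4), dv = x**2 dx.
Then du = 3/(3*x + 4) dx and v = x**3/3.

x**3*log(3*x + 4)/3 - x**3/9 + 2*x**2/9 - 16*x/27 + 64*log(3*x + 4)/81 + C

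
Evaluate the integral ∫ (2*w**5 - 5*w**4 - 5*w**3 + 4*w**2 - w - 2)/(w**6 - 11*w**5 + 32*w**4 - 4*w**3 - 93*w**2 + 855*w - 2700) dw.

Factor the denominator: (w - 5)**2*(w - 4)*(w + 3)*(w**2 + 9).
Partial-fraction decomposition: -(907*w - 274197)/(260100*(w**2 + 9)) + 719/(8064*(w + 3)) + 506/(175*(w - 4)) - 36145/(36992*(w - 5)) + 2593/(272*(w - 5)**2).
Integrate each term; A/(w−a) gives A·log|w−a|; the (Bw+D)/(w²+p²) term gives a log and an atan.

-36145*log(w - 5)/36992 + 506*log(w - 4)/175 + 719*log(w + 3)/8064 - 907*log(w**2 + 9)/520200 + 91399*atan(w/3)/260100 - 2593/(272*w - 1360) + C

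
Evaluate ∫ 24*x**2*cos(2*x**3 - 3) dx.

Let u = 2*x**3 - 3, so du = (6*x**2) dx.
Rewriting, the integral becomes 4·∫ cos(u) du = 4·sin(u).
Substituting back, u = 2*x**3 - 3.

4*sin(2*x**3 - 3) + C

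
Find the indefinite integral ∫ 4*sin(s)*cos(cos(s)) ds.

Let u = cos(s), so du = (-sin(s)) ds.
Rewriting, the integral becomes -4·∫ cos(u) du = -4·sin(u).
Substituting back, u = cos(s).

-4*sin(cos(s)) + C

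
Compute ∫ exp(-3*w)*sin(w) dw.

Let I denote the integral. Integrate by parts with u = sin(w), dv = exp(-3*w) dw, so v = -exp(-3*w)/3: I = -exp(-3*w)*sin(w)/3 + (1/3)·∫ exp(-3*w)*cos(w) dw.
Apply parts again with u = cos(w), dv = exp(-3*w) dw: ∫ exp(-3*w)*cos(w) dw = -exp(-3*w)*cos(w)/3 − (1/3)·I. Substituting back brings back I: I = -exp(-3*w)*sin(w)/3 - exp(-3*w)*cos(w)/9 − (1/9)·I.
Solving for I: (1 + 1/9)·I equals the remaining terms, so I = (9/10)·(-exp(-3*w)*sin(w)/3 - exp(-3*w)*cos(w)/9).

-3*exp(-3*w)*sin(w)/10 - exp(-3*w)*cos(w)/10 + C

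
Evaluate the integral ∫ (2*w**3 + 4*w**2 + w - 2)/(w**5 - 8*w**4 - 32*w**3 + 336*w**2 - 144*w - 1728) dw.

-875*log(w - 6)/1152 + 97*log(w - 4)/120 + log(w + 2)/384 - 37*log(w + 6)/720 - 145/(48*w - 288) + C

Factor the denominator: (w - 6)**2*(w - 4)*(w + 2)*(w + 6).
Partial-fraction decomposition: -37/(720*(w + 6)) + 1/(384*(w + 2)) + 97/(120*(w - 4)) - 875/(1152*(w - 6)) + 145/(48*(w - 6)**2).
Integrate each term; A/(w−a) gives A·log|w−a|; A/(w−a)² gives −A/(w−a).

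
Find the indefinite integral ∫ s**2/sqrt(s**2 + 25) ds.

Substitute s = 5·tan(θ), so ds = 5·sec(θ)^2 dθ and the radical becomes sqrt(s**2 + 25) = 5·sec(θ) by the Pythagorean identity.
Integrate the resulting trig expression in θ, then back-substitute tan(θ) = s/5, sec(θ) = sqrt(s**2 + 25)/5 (absorbing any constant into C).

s*sqrt(s**2 + 25)/2 - 25*log(s + sqrt(s**2 + 25))/2 + C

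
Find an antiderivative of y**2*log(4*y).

Use integration by parts with u = log(4*y), dv = y**2 dy.
Then du = 1/y dy and v = y**3/3.

y**3*(log(y) + 2*log(2))/3 - y**3/9 + C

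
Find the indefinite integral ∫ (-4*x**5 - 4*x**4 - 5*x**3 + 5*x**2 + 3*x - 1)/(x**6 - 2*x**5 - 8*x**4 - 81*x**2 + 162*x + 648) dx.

Factor the denominator: (x - 4)*(x - 3)*(x + 2)*(x + 3)*(x**2 + 9).
Partial-fraction decomposition: -(152*x + 433)/(225*(x**2 + 9)) - 409/(378*(x + 3)) + 3/(10*(x + 2)) + 689/(270*(x - 3)) - 1783/(350*(x - 4)).
Integrate each term; A/(x−a) gives A·log|x−a|; the (Bx+D)/(x²+p²) term gives a log and an atan.

-1783*log(x - 4)/350 + 689*log(x - 3)/270 + 3*log(x + 2)/10 - 409*log(x + 3)/378 - 76*log(x**2 + 9)/225 - 433*atan(x/3)/675 + C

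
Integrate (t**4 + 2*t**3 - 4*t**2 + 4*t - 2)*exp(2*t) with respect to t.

Use integration by parts with u = t**4 + 2*t**3 - 4*t**2 + 4*t - 2, dv = exp(2*t) dt, so v = exp(2*t)/2.
Apply parts 4 times (tabular method): alternate signs, differentiate u down to 0, integrate dv up.

(t**4 - 4*t**2 + 8*t - 6)*exp(2*t)/2 + C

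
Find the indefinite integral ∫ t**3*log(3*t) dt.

t**4*(log(t) + log(3))/4 - t**4/16 + C

Use integration by parts with u = log(3*t), dv = t**3 dt.
Then du = 1/t dt and v = t**4/4.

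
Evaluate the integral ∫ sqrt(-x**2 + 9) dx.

x*sqrt(-x**2 + 9)/2 + 9*asin(x/3)/2 + C

Substitute x = 3·sin(θ), so dx = 3·cos(θ) dθ and the radical becomes sqrt(-x**2 + 9) = 3·cos(θ) by the Pythagorean identity.
Integrate the resulting trig expression in θ, then back-substitute θ = asin(x/3), sin(θ) = x/3, cos(θ) = sqrt(-x**2 + 9)/3 (absorbing any constant into C).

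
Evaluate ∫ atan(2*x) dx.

x*atan(2*x) - log(4*x**2 + 1)/4 + C

Use integration by parts with u = arctan(2*x), dv = dx.
Then du = 2/(4*x**2 + 1) dx.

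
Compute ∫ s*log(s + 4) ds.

Use integration by parts with u = log(s + 4), dv = s ds.
Then du = 1/(s + 4) ds and v = s**2/2.

s**2*log(s + 4)/2 - s**2/4 + 2*s - 8*log(s + 4) + C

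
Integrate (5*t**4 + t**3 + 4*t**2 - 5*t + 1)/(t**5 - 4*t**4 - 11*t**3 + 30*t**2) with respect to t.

-139*log(t)/900 + 1663*log(t - 5)/300 - 19*log(t - 2)/12 + 43*log(t + 3)/36 - 1/(30*t) + C

Factor the denominator: t**2*(t - 5)*(t - 2)*(t + 3).
Partial-fraction decomposition: 43/(36*(t + 3)) - 19/(12*(t - 2)) + 1663/(300*(t - 5)) - 139/(900*t) + 1/(30*t**2).
Integrate each term; A/(t−a) gives A·log|t−a|; A/(t−a)² gives −A/(t−a).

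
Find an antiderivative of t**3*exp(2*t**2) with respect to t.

(2*t**2 - 1)*exp(2*t**2)/8 + C

Let u = t², du = 2t dt; rewrite as (1/2)∫ u^1·exp(2u) du.
Now integrate by parts 1 time.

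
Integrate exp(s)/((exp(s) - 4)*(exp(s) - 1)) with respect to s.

log(exp(s) - 4)/3 - log(exp(s) - 1)/3 + C

Let u = e^s, du = e^s ds.
The integral becomes ∫ du/((u-1)(u-4)); decompose into partial fractions.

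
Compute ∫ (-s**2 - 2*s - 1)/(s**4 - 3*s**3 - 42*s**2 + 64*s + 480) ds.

Factor the denominator: (s - 6)*(s - 5)*(s + 4)**2.
Partial-fraction decomposition: 41/(900*(s + 4)) - 1/(10*(s + 4)**2) + 4/(9*(s - 5)) - 49/(100*(s - 6)).
Integrate each term; A/(s−a) gives A·log|s−a|; A/(s−a)² gives −A/(s−a).

-49*log(s - 6)/100 + 4*log(s - 5)/9 + 41*log(s + 4)/900 + 1/(10*s + 40) + C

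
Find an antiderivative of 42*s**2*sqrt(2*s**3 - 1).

Let u = 2*s**3 - 1, so du = (6*s**2) ds.
Rewriting, the integral becomes 7·∫ √u du = 7·(2/3)u^(3/2).
Substituting back, u = 2*s**3 - 1.

14*(2*s**3 - 1)**(3/2)/3 + C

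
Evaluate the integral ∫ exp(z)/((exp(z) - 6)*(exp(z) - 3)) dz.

Let u = e^z, du = e^z dz.
The integral becomes ∫ du/((u-3)(u-6)); decompose into partial fractions.

log(exp(z) - 6)/3 - log(exp(z) - 3)/3 + C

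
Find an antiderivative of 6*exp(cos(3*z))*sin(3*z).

-2*exp(cos(3*z)) + C

Let u = cos(3*z), so du = (-3*sin(3*z)) dz.
Rewriting, the integral becomes -2·∫ e^u du = -2·e^u.
Substituting back, u = cos(3*z).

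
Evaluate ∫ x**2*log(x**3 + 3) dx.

Let u = x**3 + 3, so du = (3*x**2) dx.
The integral becomes (1/3)·∫ log(u) du; integrate by parts with u′=log(u), dv′=du.

x**3*log(x**3 + 3)/3 - x**3/3 + log(x**3 + 3) + C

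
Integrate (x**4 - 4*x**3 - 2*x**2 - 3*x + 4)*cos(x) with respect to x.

Use integration by parts with u = x**4 - 4*x**3 - 2*x**2 - 3*x + 4, dv = cos(x) dx, so v = sin(x).
Apply parts 4 times (tabular method): alternate signs, differentiate u down to 0, integrate dv up.

x**4*sin(x) - 4*x**3*sin(x) + 4*x**3*cos(x) - 14*x**2*sin(x) - 12*x**2*cos(x) + 21*x*sin(x) - 28*x*cos(x) + 32*sin(x) + 21*cos(x) + C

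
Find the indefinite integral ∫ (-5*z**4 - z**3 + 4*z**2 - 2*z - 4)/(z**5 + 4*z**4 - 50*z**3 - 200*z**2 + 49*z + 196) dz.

-6085*log(z - 7)/3696 + log(z - 1)/60 - log(z + 1)/144 + 1148*log(z + 4)/495 - 358*log(z + 7)/63 + C

Factor the denominator: (z - 7)*(z - 1)*(z + 1)*(z + 4)*(z + 7).
Partial-fraction decomposition: -358/(63*(z + 7)) + 1148/(495*(z + 4)) - 1/(144*(z + 1)) + 1/(60*(z - 1)) - 6085/(3696*(z - 7)).
Integrate each term: A/(z−a) contributes A·log|z−a|.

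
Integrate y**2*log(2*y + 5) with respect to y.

y**3*log(2*y + 5)/3 - y**3/9 + 5*y**2/12 - 25*y/12 + 125*log(2*y + 5)/24 + C

Use integration by parts with u = log(2*y + 5), dv = y**2 dy.
Then du = 2/(2*y + 5) dy and v = y**3/3.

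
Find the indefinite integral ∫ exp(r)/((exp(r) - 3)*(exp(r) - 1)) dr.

log(exp(r) - 3)/2 - log(exp(r) - 1)/2 + C

Let u = e^r, du = e^r dr.
The integral becomes ∫ du/((u-3)(u-1)); decompose into partial fractions.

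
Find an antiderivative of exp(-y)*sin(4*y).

-exp(-y)*sin(4*y)/17 - 4*exp(-y)*cos(4*y)/17 + C

Let I denote the integral. Integrate by parts with u = sin(4*y), dv = exp(-y) dy, so v = -exp(-y): I = -exp(-y)*sin(4*y) + 4·∫ exp(-y)*cos(4*y) dy.
Apply parts again with u = cos(4*y), dv = exp(-y) dy: ∫ exp(-y)*cos(4*y) dy = -exp(-y)*cos(4*y) − 4·I. Substituting back brings back I: I = -exp(-y)*sin(4*y) - 4*exp(-y)*cos(4*y) − 16·I.
Solving for I: (1 + 16)·I equals the remaining terms, so I = (1/17)·(-exp(-y)*sin(4*y) - 4*exp(-y)*cos(4*y)).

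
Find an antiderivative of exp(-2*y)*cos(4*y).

exp(-2*y)*sin(4*y)/5 - exp(-2*y)*cos(4*y)/10 + C

Let I denote the integral. Integrate by parts with u = cos(4*y), dv = exp(-2*y) dy, so v = -exp(-2*y)/2: I = -exp(-2*y)*cos(4*y)/2 − 2·∫ exp(-2*y)*sin(4*y) dy.
Apply parts again with u = sin(4*y), dv = exp(-2*y) dy: ∫ exp(-2*y)*sin(4*y) dy = -exp(-2*y)*sin(4*y)/2 + 2·I. Substituting back brings back I: I = exp(-2*y)*sin(4*y) - exp(-2*y)*cos(4*y)/2 − 4·I.
Solving for I: (1 + 4)·I equals the remaining terms, so I = (1/5)·(exp(-2*y)*sin(4*y) - exp(-2*y)*cos(4*y)/2).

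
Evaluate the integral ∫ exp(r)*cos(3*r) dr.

Let I denote the integral. Integrate by parts with u = cos(3*r), dv = exp(r) dr, so v = exp(r): I = exp(r)*cos(3*r) + 3·∫ exp(r)*sin(3*r) dr.
Apply parts again with u = sin(3*r), dv = exp(r) dr: ∫ exp(r)*sin(3*r) dr = exp(r)*sin(3*r) − 3·I. Substituting back brings back I: I = 3*exp(r)*sin(3*r) + exp(r)*cos(3*r) − 9·I.
Solving for I: (1 + 9)·I equals the remaining terms, so I = (1/10)·(3*exp(r)*sin(3*r) + exp(r)*cos(3*r)).

3*exp(r)*sin(3*r)/10 + exp(r)*cos(3*r)/10 + C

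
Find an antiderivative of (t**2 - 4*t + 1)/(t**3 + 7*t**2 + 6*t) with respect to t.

log(t)/6 - 6*log(t + 1)/5 + 61*log(t + 6)/30 + C

Factor the denominator: t*(t + 1)*(t + 6).
Partial-fraction decomposition: 61/(30*(t + 6)) - 6/(5*(t + 1)) + 1/(6*t).
Integrate each term: A/(t−a) contributes A·log|t−a|.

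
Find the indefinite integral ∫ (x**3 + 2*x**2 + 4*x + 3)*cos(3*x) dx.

Use integration by parts with u = x**3 + 2*x**2 + 4*x + 3, dv = cos(3*x) dx, so v = sin(3*x)/3.
Apply parts 3 times (tabular method): alternate signs, differentiate u down to 0, integrate dv up.

x**3*sin(3*x)/3 + 2*x**2*sin(3*x)/3 + x**2*cos(3*x)/3 + 10*x*sin(3*x)/9 + 4*x*cos(3*x)/9 + 23*sin(3*x)/27 + 10*cos(3*x)/27 + C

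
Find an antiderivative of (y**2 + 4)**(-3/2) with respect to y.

Substitute y = 2·tan(θ), so dy = 2·sec(θ)^2 dθ and the radical becomes sqrt(y**2 + 4) = 2·sec(θ) by the Pythagorean identity.
Integrate the resulting trig expression in θ, then back-substitute tan(θ) = y/2, sec(θ) = sqrt(y**2 + 4)/2 (absorbing any constant into C).

y/(4*sqrt(y**2 + 4)) + C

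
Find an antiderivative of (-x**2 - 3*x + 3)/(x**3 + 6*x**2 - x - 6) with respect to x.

Factor the denominator: (x - 1)*(x + 1)*(x + 6).
Partial-fraction decomposition: -3/(7*(x + 6)) - 1/(2*(x + 1)) - 1/(14*(x - 1)).
Integrate each term: A/(x−a) contributes A·log|x−a|.

-log(x - 1)/14 - log(x + 1)/2 - 3*log(x + 6)/7 + C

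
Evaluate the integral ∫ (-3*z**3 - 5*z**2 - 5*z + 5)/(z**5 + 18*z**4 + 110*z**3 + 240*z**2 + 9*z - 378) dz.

-log(z - 1)/112 + 14*log(z + 3)/9 - 503*log(z + 6)/63 + 103*log(z + 7)/16 + 7/(6*z + 18) + C

Factor the denominator: (z - 1)*(z + 3)**2*(z + 6)*(z + 7).
Partial-fraction decomposition: 103/(16*(z + 7)) - 503/(63*(z + 6)) + 14/(9*(z + 3)) - 7/(6*(z + 3)**2) - 1/(112*(z - 1)).
Integrate each term; A/(z−a) gives A·log|z−a|; A/(z−a)² gives −A/(z−a).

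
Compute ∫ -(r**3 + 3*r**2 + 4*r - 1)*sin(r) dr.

Use integration by parts with u = r**3 + 3*r**2 + 4*r - 1, dv = -sin(r) dr, so v = cos(r).
Apply parts 3 times (tabular method): alternate signs, differentiate u down to 0, integrate dv up.

r**3*cos(r) - 3*r**2*sin(r) + 3*r**2*cos(r) - 6*r*sin(r) - 2*r*cos(r) + 2*sin(r) - 7*cos(r) + C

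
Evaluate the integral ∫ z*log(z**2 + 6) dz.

Let u = z**2 + 6, so du = (2*z) dz.
The integral becomes (1/2)·∫ log(u) du; integrate by parts with u′=log(u), dv′=du.

z**2*log(z**2 + 6)/2 - z**2/2 + 3*log(z**2 + 6) + C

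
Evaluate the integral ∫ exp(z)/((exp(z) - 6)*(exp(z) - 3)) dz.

log(exp(z) - 6)/3 - log(exp(z) - 3)/3 + C

Let u = e^z, du = e^z dz.
The integral becomes ∫ du/((u-6)(u-3)); decompose into partial fractions.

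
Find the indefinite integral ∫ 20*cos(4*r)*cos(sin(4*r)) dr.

5*sin(sin(4*r)) + C

Let u = sin(4*r), so du = (4*cos(4*r)) dr.
Rewriting, the integral becomes 5·∫ cos(u) du = 5·sin(u).
Substituting back, u = sin(4*r).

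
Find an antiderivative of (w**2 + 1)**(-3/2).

w/sqrt(w**2 + 1) + C

Substitute w = tan(θ), so dw = sec(θ)^2 dθ and the radical becomes sqrt(w**2 + 1) = sec(θ) by the Pythagorean identity.
Integrate the resulting trig expression in θ, then back-substitute tan(θ) = w, sec(θ) = sqrt(w**2 + 1) (absorbing any constant into C).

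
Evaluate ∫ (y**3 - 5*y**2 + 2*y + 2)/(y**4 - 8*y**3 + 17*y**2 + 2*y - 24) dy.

-3*log(y - 4)/5 + 5*log(y - 3)/2 - log(y - 2) + log(y + 1)/10 + C

Factor the denominator: (y - 4)*(y - 3)*(y - 2)*(y + 1).
Partial-fraction decomposition: 1/(10*(y + 1)) - 1/(y - 2) + 5/(2*(y - 3)) - 3/(5*(y - 4)).
Integrate each term: A/(y−a) contributes A·log|y−a|.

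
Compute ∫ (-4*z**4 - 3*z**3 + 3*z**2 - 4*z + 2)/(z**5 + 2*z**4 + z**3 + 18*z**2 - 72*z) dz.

Factor the denominator: z*(z - 2)*(z + 4)*(z**2 + 9).
Partial-fraction decomposition: -(6347*z - 2763)/(2925*(z**2 + 9)) - 383/(300*(z + 4)) - 41/(78*(z - 2)) - 1/(36*z).
Integrate each term; A/(z−a) gives A·log|z−a|; the (Bz+D)/(z²+p²) term gives a log and an atan.

-log(z)/36 - 41*log(z - 2)/78 - 383*log(z + 4)/300 - 6347*log(z**2 + 9)/5850 + 307*atan(z/3)/975 + C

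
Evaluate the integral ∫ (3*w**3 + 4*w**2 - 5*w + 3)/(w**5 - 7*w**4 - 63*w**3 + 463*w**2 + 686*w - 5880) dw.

1193*log(w - 7)/308 - 153*log(w - 6)/26 + 151*log(w - 5)/72 + 7*log(w + 4)/198 - 265*log(w + 7)/2184 + C

Factor the denominator: (w - 7)*(w - 6)*(w - 5)*(w + 4)*(w + 7).
Partial-fraction decomposition: -265/(2184*(w + 7)) + 7/(198*(w + 4)) + 151/(72*(w - 5)) - 153/(26*(w - 6)) + 1193/(308*(w - 7)).
Integrate each term: A/(w−a) contributes A·log|w−a|.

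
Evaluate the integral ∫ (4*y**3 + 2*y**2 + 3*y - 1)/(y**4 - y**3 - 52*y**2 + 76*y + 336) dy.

953*log(y - 6)/208 - 299*log(y - 4)/132 - 31*log(y + 2)/240 + 1296*log(y + 7)/715 + C

Factor the denominator: (y - 6)*(y - 4)*(y + 2)*(y + 7).
Partial-fraction decomposition: 1296/(715*(y + 7)) - 31/(240*(y + 2)) - 299/(132*(y - 4)) + 953/(208*(y - 6)).
Integrate each term: A/(y−a) contributes A·log|y−a|.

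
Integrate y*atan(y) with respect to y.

y**2*atan(y)/2 - y/2 + atan(y)/2 + C

Use integration by parts with u = arctan(y), dv = y dy.
Then du = 1/(y**2 + 1) dy.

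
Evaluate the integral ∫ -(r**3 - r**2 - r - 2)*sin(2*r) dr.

Use integration by parts with u = r**3 - r**2 - r - 2, dv = -sin(2*r) dr, so v = cos(2*r)/2.
Apply parts 3 times (tabular method): alternate signs, differentiate u down to 0, integrate dv up.

r**3*cos(2*r)/2 - 3*r**2*sin(2*r)/4 - r**2*cos(2*r)/2 + r*sin(2*r)/2 - 5*r*cos(2*r)/4 + 5*sin(2*r)/8 - 3*cos(2*r)/4 + C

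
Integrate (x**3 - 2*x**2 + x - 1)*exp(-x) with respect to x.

Use integration by parts with u = x**3 - 2*x**2 + x - 1, dv = exp(-x) dx, so v = -exp(-x).
Apply parts 3 times (tabular method): alternate signs, differentiate u down to 0, integrate dv up.

(-x**3 - x**2 - 3*x - 2)*exp(-x) + C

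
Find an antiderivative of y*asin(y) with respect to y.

y**2*asin(y)/2 + y*sqrt(-y**2 + 1)/4 - asin(y)/4 + C

Use integration by parts with u = arcsin(y), dv = y dy.
Then du = 1/sqrt(-y**2 + 1) dy.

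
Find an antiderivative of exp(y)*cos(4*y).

Let I denote the integral. Integrate by parts with u = cos(4*y), dv = exp(y) dy, so v = exp(y): I = exp(y)*cos(4*y) + 4·∫ exp(y)*sin(4*y) dy.
Apply parts again with u = sin(4*y), dv = exp(y) dy: ∫ exp(y)*sin(4*y) dy = exp(y)*sin(4*y) − 4·I. Substituting back brings back I: I = 4*exp(y)*sin(4*y) + exp(y)*cos(4*y) − 16·I.
Solving for I: (1 + 16)·I equals the remaining terms, so I = (1/17)·(4*exp(y)*sin(4*y) + exp(y)*cos(4*y)).

4*exp(y)*sin(4*y)/17 + exp(y)*cos(4*y)/17 + C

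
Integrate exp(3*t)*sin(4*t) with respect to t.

3*exp(3*t)*sin(4*t)/25 - 4*exp(3*t)*cos(4*t)/25 + C

Let I denote the integral. Integrate by parts with u = sin(4*t), dv = exp(3*t) dt, so v = exp(3*t)/3: I = exp(3*t)*sin(4*t)/3 − (4/3)·∫ exp(3*t)*cos(4*t) dt.
Apply parts again with u = cos(4*t), dv = exp(3*t) dt: ∫ exp(3*t)*cos(4*t) dt = exp(3*t)*cos(4*t)/3 + (4/3)·I. Substituting back brings back I: I = exp(3*t)*sin(4*t)/3 - 4*exp(3*t)*cos(4*t)/9 − (16/9)·I.
Solving for I: (1 + 16/9)·I equals the remaining terms, so I = (9/25)·(exp(3*t)*sin(4*t)/3 - 4*exp(3*t)*cos(4*t)/9).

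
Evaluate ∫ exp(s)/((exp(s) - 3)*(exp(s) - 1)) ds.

Let u = e^s, du = e^s ds.
The integral becomes ∫ du/((u-1)(u-3)); decompose into partial fractions.

log(exp(s) - 3)/2 - log(exp(s) - 1)/2 + C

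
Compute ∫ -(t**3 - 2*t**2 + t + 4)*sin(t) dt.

t**3*cos(t) - 3*t**2*sin(t) - 2*t**2*cos(t) + 4*t*sin(t) - 5*t*cos(t) + 5*sin(t) + 8*cos(t) + C

Use integration by parts with u = t**3 - 2*t**2 + t + 4, dv = -sin(t) dt, so v = cos(t).
Apply parts 3 times (tabular method): alternate signs, differentiate u down to 0, integrate dv up.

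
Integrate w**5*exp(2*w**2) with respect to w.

Let u = w², du = 2w dw; rewrite as (1/2)∫ u^2·exp(2u) du.
Now integrate by parts 2 times.

(2*w**4 - 2*w**2 + 1)*exp(2*w**2)/8 + C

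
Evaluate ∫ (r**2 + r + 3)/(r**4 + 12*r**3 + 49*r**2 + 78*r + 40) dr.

Factor the denominator: (r + 1)*(r + 2)*(r + 4)*(r + 5).
Partial-fraction decomposition: -23/(12*(r + 5)) + 5/(2*(r + 4)) - 5/(6*(r + 2)) + 1/(4*(r + 1)).
Integrate each term: A/(r−a) contributes A·log|r−a|.

log(r + 1)/4 - 5*log(r + 2)/6 + 5*log(r + 4)/2 - 23*log(r + 5)/12 + C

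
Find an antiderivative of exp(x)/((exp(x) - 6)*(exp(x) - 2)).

Let u = e^x, du = e^x dx.
The integral becomes ∫ du/((u-6)(u-2)); decompose into partial fractions.

log(exp(x) - 6)/4 - log(exp(x) - 2)/4 + C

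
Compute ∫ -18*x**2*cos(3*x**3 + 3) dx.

-2*sin(3*x**3 + 3) + C

Let u = 3*x**3 + 3, so du = (9*x**2) dx.
Rewriting, the integral becomes -2·∫ cos(u) du = -2·sin(u).
Substituting back, u = 3*x**3 + 3.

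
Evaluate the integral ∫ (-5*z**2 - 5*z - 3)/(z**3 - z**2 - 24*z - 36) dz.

-71*log(z - 6)/24 + 13*log(z + 2)/8 - 11*log(z + 3)/3 + C

Factor the denominator: (z - 6)*(z + 2)*(z + 3).
Partial-fraction decomposition: -11/(3*(z + 3)) + 13/(8*(z + 2)) - 71/(24*(z - 6)).
Integrate each term: A/(z−a) contributes A·log|z−a|.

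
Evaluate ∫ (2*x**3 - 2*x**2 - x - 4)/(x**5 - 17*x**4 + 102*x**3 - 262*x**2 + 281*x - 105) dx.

Factor the denominator: (x - 7)*(x - 5)*(x - 3)*(x - 1)**2.
Partial-fraction decomposition: 43/(576*(x - 1)) + 5/(48*(x - 1)**2) + 29/(32*(x - 3)) - 191/(64*(x - 5)) + 577/(288*(x - 7)).
Integrate each term; A/(x−a) gives A·log|x−a|; A/(x−a)² gives −A/(x−a).

577*log(x - 7)/288 - 191*log(x - 5)/64 + 29*log(x - 3)/32 + 43*log(x - 1)/576 - 5/(48*x - 48) + C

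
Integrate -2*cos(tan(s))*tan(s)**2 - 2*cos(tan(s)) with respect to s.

-2*sin(tan(s)) + C

Let u = tan(s), so du = (tan(s)**2 + 1) ds.
Rewriting, the integral becomes -2·∫ cos(u) du = -2·sin(u).
Substituting back, u = tan(s).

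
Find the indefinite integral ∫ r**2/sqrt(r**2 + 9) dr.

Substitute r = 3·tan(θ), so dr = 3·sec(θ)^2 dθ and the radical becomes sqrt(r**2 + 9) = 3·sec(θ) by the Pythagorean identity.
Integrate the resulting trig expression in θ, then back-substitute tan(θ) = r/3, sec(θ) = sqrt(r**2 + 9)/3 (absorbing any constant into C).

r*sqrt(r**2 + 9)/2 - 9*log(r + sqrt(r**2 + 9))/2 + C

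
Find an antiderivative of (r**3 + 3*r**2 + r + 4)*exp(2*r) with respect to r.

(4*r**3 + 6*r**2 - 2*r + 17)*exp(2*r)/8 + C

Use integration by parts with u = r**3 + 3*r**2 + r + 4, dv = exp(2*r) dr, so v = exp(2*r)/2.
Apply parts 3 times (tabular method): alternate signs, differentiate u down to 0, integrate dv up.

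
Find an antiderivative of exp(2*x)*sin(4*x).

exp(2*x)*sin(4*x)/10 - exp(2*x)*cos(4*x)/5 + C

Let I denote the integral. Integrate by parts with u = sin(4*x), dv = exp(2*x) dx, so v = exp(2*x)/2: I = exp(2*x)*sin(4*x)/2 − 2·∫ exp(2*x)*cos(4*x) dx.
Apply parts again with u = cos(4*x), dv = exp(2*x) dx: ∫ exp(2*x)*cos(4*x) dx = exp(2*x)*cos(4*x)/2 + 2·I. Substituting back brings back I: I = exp(2*x)*sin(4*x)/2 - exp(2*x)*cos(4*x) − 4·I.
Solving for I: (1 + 4)·I equals the remaining terms, so I = (1/5)·(exp(2*x)*sin(4*x)/2 - exp(2*x)*cos(4*x)).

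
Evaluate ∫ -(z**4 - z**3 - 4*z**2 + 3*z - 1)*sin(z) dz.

Use integration by parts with u = z**4 - z**3 - 4*z**2 + 3*z - 1, dv = -sin(z) dz, so v = cos(z).
Apply parts 4 times (tabular method): alternate signs, differentiate u down to 0, integrate dv up.

z**4*cos(z) - 4*z**3*sin(z) - z**3*cos(z) + 3*z**2*sin(z) - 16*z**2*cos(z) + 32*z*sin(z) + 9*z*cos(z) - 9*sin(z) + 31*cos(z) + C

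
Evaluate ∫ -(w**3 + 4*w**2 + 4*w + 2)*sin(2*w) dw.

w**3*cos(2*w)/2 - 3*w**2*sin(2*w)/4 + 2*w**2*cos(2*w) - 2*w*sin(2*w) + 5*w*cos(2*w)/4 - 5*sin(2*w)/8 + C

Use integration by parts with u = w**3 + 4*w**2 + 4*w + 2, dv = -sin(2*w) dw, so v = cos(2*w)/2.
Apply parts 3 times (tabular method): alternate signs, differentiate u down to 0, integrate dv up.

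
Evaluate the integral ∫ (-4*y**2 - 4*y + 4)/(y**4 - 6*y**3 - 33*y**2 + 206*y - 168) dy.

-110*log(y - 7)/117 + 38*log(y - 4)/45 - 2*log(y - 1)/63 + 58*log(y + 6)/455 + C

Factor the denominator: (y - 7)*(y - 4)*(y - 1)*(y + 6).
Partial-fraction decomposition: 58/(455*(y + 6)) - 2/(63*(y - 1)) + 38/(45*(y - 4)) - 110/(117*(y - 7)).
Integrate each term: A/(y−a) contributes A·log|y−a|.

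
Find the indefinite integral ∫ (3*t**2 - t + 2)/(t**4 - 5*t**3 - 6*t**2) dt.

Factor the denominator: t**2*(t - 6)*(t + 1).
Partial-fraction decomposition: -6/(7*(t + 1)) + 26/(63*(t - 6)) + 4/(9*t) - 1/(3*t**2).
Integrate each term; A/(t−a) gives A·log|t−a|; A/(t−a)² gives −A/(t−a).

4*log(t)/9 + 26*log(t - 6)/63 - 6*log(t + 1)/7 + 1/(3*t) + C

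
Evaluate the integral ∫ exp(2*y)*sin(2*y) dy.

Let I denote the integral. Integrate by parts with u = sin(2*y), dv = exp(2*y) dy, so v = exp(2*y)/2: I = exp(2*y)*sin(2*y)/2 − ∫ exp(2*y)*cos(2*y) dy.
Apply parts again with u = cos(2*y), dv = exp(2*y) dy: ∫ exp(2*y)*cos(2*y) dy = exp(2*y)*cos(2*y)/2 + I. Substituting back brings back I: I = exp(2*y)*sin(2*y)/2 - exp(2*y)*cos(2*y)/2 − I.
Solving for I: (1 + 1)·I equals the remaining terms, so I = (1/2)·(exp(2*y)*sin(2*y)/2 - exp(2*y)*cos(2*y)/2).

exp(2*y)*sin(2*y)/4 - exp(2*y)*cos(2*y)/4 + C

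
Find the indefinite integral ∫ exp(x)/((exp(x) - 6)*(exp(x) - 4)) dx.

Let u = e^x, du = e^x dx.
The integral becomes ∫ du/((u-6)(u-4)); decompose into partial fractions.

log(exp(x) - 6)/2 - log(exp(x) - 4)/2 + C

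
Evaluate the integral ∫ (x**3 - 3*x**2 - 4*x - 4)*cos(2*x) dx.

x**3*sin(2*x)/2 - 3*x**2*sin(2*x)/2 + 3*x**2*cos(2*x)/4 - 11*x*sin(2*x)/4 - 3*x*cos(2*x)/2 - 5*sin(2*x)/4 - 11*cos(2*x)/8 + C

Use integration by parts with u = x**3 - 3*x**2 - 4*x - 4, dv = cos(2*x) dx, so v = sin(2*x)/2.
Apply parts 3 times (tabular method): alternate signs, differentiate u down to 0, integrate dv up.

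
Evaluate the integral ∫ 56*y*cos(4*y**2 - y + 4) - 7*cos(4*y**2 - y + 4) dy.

7*sin(4*y**2 - y + 4) + C

Let u = 4*y**2 - y + 4, so du = (8*y - 1) dy.
Rewriting, the integral becomes 7·∫ cos(u) du = 7·sin(u).
Substituting back, u = 4*y**2 - y + 4.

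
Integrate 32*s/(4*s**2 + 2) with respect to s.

4*log(4*s**2 + 2) + C

Let u = 4*s**2 + 2, so du = (8*s) ds.
Rewriting, the integral becomes 4·∫ 1/u du = 4·log(u).
Substituting back, u = 4*s**2 + 2.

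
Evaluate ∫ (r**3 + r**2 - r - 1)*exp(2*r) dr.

Use integration by parts with u = r**3 + r**2 - r - 1, dv = exp(2*r) dr, so v = exp(2*r)/2.
Apply parts 3 times (tabular method): alternate signs, differentiate u down to 0, integrate dv up.

(4*r**3 - 2*r**2 - 2*r - 3)*exp(2*r)/8 + C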